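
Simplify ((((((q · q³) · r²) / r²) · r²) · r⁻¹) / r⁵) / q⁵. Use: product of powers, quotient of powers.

q⁻¹·r⁻⁴

((((((q · q³) · r²) / r²) · r²) · r⁻¹) / r⁵) / q⁵
= (((((q⁴ · r²) / r²) · r²) · r⁻¹) / r⁵) / q⁵    [product of powers]
= q⁻¹·r⁻⁴    [quotient of powers; product of powers]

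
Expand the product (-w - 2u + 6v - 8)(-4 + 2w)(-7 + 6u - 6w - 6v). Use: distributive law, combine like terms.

(-w - 2u + 6v - 8)(-4 + 2w)(-7 + 6u - 6w - 6v)
= (4w - 2w² + 8u - 4uw - 24v + 12vw + 32 - 16w)(-7 + 6u - 6w - 6v)    [distributive law]
= (-12w - 2w² + 8u - 4uw - 24v + 12vw + 32)(-7 + 6u - 6w - 6v)    [combine like terms]
= 84w - 72uw + 72w² + 72vw + 14w² - 12uw² + 12w³ + 12vw² - 56u + 48u² - 48uw - 48uv + 28uw - 24u²w + 24uw² + 24uvw + 168v - 144uv + 144vw + 144v² - 84vw + 72uvw - 72vw² - 72v²w - 224 + 192u - 192w - 192v    [distributive law]
= -108w - 92uw + 86w² + 132vw + 12uw² + 12w³ - 60vw² + 136u + 48u² - 192uv - 24u²w + 96uvw - 24v + 144v² - 72v²w - 224    [combine like terms]

-108w - 92uw + 86w² + 132vw + 12uw² + 12w³ - 60vw² + 136u + 48u² - 192uv - 24u²w + 96uvw - 24v + 144v² - 72v²w - 224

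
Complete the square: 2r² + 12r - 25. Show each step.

2r² + 12r - 25
= 2(r² + 6r) - 25    [factor out 2 from the r-terms]
= 2(r² + 6r + 9 - 9) - 25    [add and subtract 9 inside the bracket]
= 2(r + 3)² - 18 - 25    [perfect-square identity]
= 2(r + 3)² - 43    [combine constants]

2(r + 3)² - 43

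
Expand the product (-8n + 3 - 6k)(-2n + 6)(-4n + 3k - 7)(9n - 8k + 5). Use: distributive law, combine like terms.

(-8n + 3 - 6k)(-2n + 6)(-4n + 3k - 7)(9n - 8k + 5)
= (16n^2 - 48n - 6n + 18 + 12kn - 36k)(-4n + 3k - 7)(9n - 8k + 5)    [distributive law]
= (16n^2 - 54n + 18 + 12kn - 36k)(-4n + 3k - 7)(9n - 8k + 5)    [combine like terms]
= (-64n^3 + 48kn^2 - 112n^2 + 216n^2 - 162kn + 378n - 72n + 54k - 126 - 48kn^2 + 36k^2n - 84kn + 144kn - 108k^2 + 252k)(9n - 8k + 5)    [distributive law]
= (-64n^3 + 104n^2 - 102kn + 306n + 306k - 126 + 36k^2n - 108k^2)(9n - 8k + 5)    [combine like terms]
= -576n^4 + 512kn^3 - 320n^3 + 936n^3 - 832kn^2 + 520n^2 - 918kn^2 + 816k^2n - 510kn + 2754n^2 - 2448kn + 1530n + 2754kn - 2448k^2 + 1530k - 1134n + 1008k - 630 + 324k^2n^2 - 288k^3n + 180k^2n - 972k^2n + 864k^3 - 540k^2    [distributive law]
= -576n^4 + 512kn^3 + 616n^3 - 1750kn^2 + 3274n^2 + 24k^2n - 204kn + 396n - 2988k^2 + 2538k - 630 + 324k^2n^2 - 288k^3n + 864k^3    [combine like terms]

-576n^4 + 512kn^3 + 616n^3 - 1750kn^2 + 3274n^2 + 24k^2n - 204kn + 396n - 2988k^2 + 2538k - 630 + 324k^2n^2 - 288k^3n + 864k^3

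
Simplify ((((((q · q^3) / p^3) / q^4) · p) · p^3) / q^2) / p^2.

p^(-1)q^(-2)

((((((q · q^3) / p^3) / q^4) · p) · p^3) / q^2) / p^2
= (((((q^4 / p^3) / q^4) · p) · p^3) / q^2) / p^2    [product of powers]
= p^(-1)q^(-2)    [quotient of powers; product of powers]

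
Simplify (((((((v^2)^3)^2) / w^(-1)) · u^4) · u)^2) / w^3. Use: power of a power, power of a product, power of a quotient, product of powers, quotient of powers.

(((((((v^2)^3)^2) / w^(-1)) · u^4) · u)^2) / w^3
= (((((((v^2)^3)^2) / w^(-1)) · u^4)^2) · (u^2)) / w^3    [power of a product]
= (((((((v^2)^3)^2) / w^(-1))^2) · ((u^4)^2)) · (u^2)) / w^3    [power of a product]
= (((((((v^2)^3)^2)^2) / ((w^(-1))^2)) · ((u^4)^2)) · (u^2)) / w^3    [power of a quotient]
= ((((((v^2)^3)^4) / ((w^(-1))^2)) · ((u^4)^2)) · (u^2)) / w^3    [power of a power]
= (((((v^2)^12) / ((w^(-1))^2)) · ((u^4)^2)) · (u^2)) / w^3    [power of a power]
= (((v^24 / ((w^(-1))^2)) · ((u^4)^2)) · (u^2)) / w^3    [power of a power]
= (((v^24 / w^(-2)) · ((u^4)^2)) · (u^2)) / w^3    [power of a power]
= (((v^24 / w^(-2)) · u^8) · (u^2)) / w^3    [power of a power]
= u^10·v^24·w^(-1)    [quotient of powers; product of powers]

u^10·v^24·w^(-1)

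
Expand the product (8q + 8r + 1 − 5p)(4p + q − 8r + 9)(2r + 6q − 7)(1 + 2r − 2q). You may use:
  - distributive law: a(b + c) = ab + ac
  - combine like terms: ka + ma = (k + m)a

788pqr + 684pqr^2 − 648pq^2r + 1032pq^2 − 324pq^3 − 1009pq − 1400q^2r + 352q^2r^2 + 736q^3r − 716q^3 − 96q^4 + 1296q^2 + 196qr^2 − 736qr^3 + 868qr − 331q − 1028pr^2 + 288pr^3 − 12pr + 1024r^3 − 256r^4 − 284r^2 − 556r + 287p − 63 + 240p^2r − 80p^2r^2 − 160p^2qr − 400p^2q + 240p^2q^2 + 140p^2

(8q + 8r + 1 − 5p)(4p + q − 8r + 9)(2r + 6q − 7)(1 + 2r − 2q)
= (32pq + 8q^2 − 64qr + 72q + 32pr + 8qr − 64r^2 + 72r + 4p + q − 8r + 9 − 20p^2 − 5pq + 40pr − 45p)(2r + 6q − 7)(1 + 2r − 2q)    [distributive law]
= (27pq + 8q^2 − 56qr + 73q + 72pr − 64r^2 + 64r − 41p + 9 − 20p^2)(2r + 6q − 7)(1 + 2r − 2q)    [combine like terms]
= (54pqr + 162pq^2 − 189pq + 16q^2r + 48q^3 − 56q^2 − 112qr^2 − 336q^2r + 392qr + 146qr + 438q^2 − 511q + 144pr^2 + 432pqr − 504pr − 128r^3 − 384qr^2 + 448r^2 + 128r^2 + 384qr − 448r − 82pr − 246pq + 287p + 18r + 54q − 63 − 40p^2r − 120p^2q + 140p^2)(1 + 2r − 2q)    [distributive law]
= (486pqr + 162pq^2 − 435pq − 320q^2r + 48q^3 + 382q^2 − 496qr^2 + 922qr − 457q + 144pr^2 − 586pr − 128r^3 + 576r^2 − 430r + 287p − 63 − 40p^2r − 120p^2q + 140p^2)(1 + 2r − 2q)    [combine like terms]
= 486pqr + 972pqr^2 − 972pq^2r + 162pq^2 + 324pq^2r − 324pq^3 − 435pq − 870pqr + 870pq^2 − 320q^2r − 640q^2r^2 + 640q^3r + 48q^3 + 96q^3r − 96q^4 + 382q^2 + 764q^2r − 764q^3 − 496qr^2 − 992qr^3 + 992q^2r^2 + 922qr + 1844qr^2 − 1844q^2r − 457q − 914qr + 914q^2 + 144pr^2 + 288pr^3 − 288pqr^2 − 586pr − 1172pr^2 + 1172pqr − 128r^3 − 256r^4 + 256qr^3 + 576r^2 + 1152r^3 − 1152qr^2 − 430r − 860r^2 + 860qr + 287p + 574pr − 574pq − 63 − 126r + 126q − 40p^2r − 80p^2r^2 + 80p^2qr − 120p^2q − 240p^2qr + 240p^2q^2 + 140p^2 + 280p^2r − 280p^2q    [distributive law]
= 788pqr + 684pqr^2 − 648pq^2r + 1032pq^2 − 324pq^3 − 1009pq − 1400q^2r + 352q^2r^2 + 736q^3r − 716q^3 − 96q^4 + 1296q^2 + 196qr^2 − 736qr^3 + 868qr − 331q − 1028pr^2 + 288pr^3 − 12pr + 1024r^3 − 256r^4 − 284r^2 − 556r + 287p − 63 + 240p^2r − 80p^2r^2 − 160p^2qr − 400p^2q + 240p^2q^2 + 140p^2    [combine like terms]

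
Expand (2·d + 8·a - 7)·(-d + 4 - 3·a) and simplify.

(2·d + 8·a - 7)·(-d + 4 - 3·a)
= -2·d² + 8·d - 6·a·d - 8·a·d + 32·a - 24·a² + 7·d - 28 + 21·a    [distributive law]
= -2·d² + 15·d - 14·a·d + 53·a - 24·a² - 28    [combine like terms]

-2·d² + 15·d - 14·a·d + 53·a - 24·a² - 28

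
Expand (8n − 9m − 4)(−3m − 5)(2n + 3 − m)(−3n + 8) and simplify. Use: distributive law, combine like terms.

144mn^3 − 630mn^2 + 203mn − 234m^2n^2 + 552m^2n + 240n^3 − 400n^2 − 820n + 192m^2 + 81m^3n − 216m^3 + 1208m + 480

(8n − 9m − 4)(−3m − 5)(2n + 3 − m)(−3n + 8)
= (−24mn − 40n + 27m^2 + 45m + 12m + 20)(2n + 3 − m)(−3n + 8)    [distributive law]
= (−24mn − 40n + 27m^2 + 57m + 20)(2n + 3 − m)(−3n + 8)    [combine like terms]
= (−48mn^2 − 72mn + 24m^2n − 80n^2 − 120n + 40mn + 54m^2n + 81m^2 − 27m^3 + 114mn + 171m − 57m^2 + 40n + 60 − 20m)(−3n + 8)    [distributive law]
= (−48mn^2 + 82mn + 78m^2n − 80n^2 − 80n + 24m^2 − 27m^3 + 151m + 60)(−3n + 8)    [combine like terms]
= 144mn^3 − 384mn^2 − 246mn^2 + 656mn − 234m^2n^2 + 624m^2n + 240n^3 − 640n^2 + 240n^2 − 640n − 72m^2n + 192m^2 + 81m^3n − 216m^3 − 453mn + 1208m − 180n + 480    [distributive law]
= 144mn^3 − 630mn^2 + 203mn − 234m^2n^2 + 552m^2n + 240n^3 − 400n^2 − 820n + 192m^2 + 81m^3n − 216m^3 + 1208m + 480    [combine like terms]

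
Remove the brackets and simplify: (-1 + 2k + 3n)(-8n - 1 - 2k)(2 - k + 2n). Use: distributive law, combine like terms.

12n - 49kn - 38n^2 + 2 - k + 14k^2n - 20kn^2 - 8k^2 + 4k^3 - 48n^3

(-1 + 2k + 3n)(-8n - 1 - 2k)(2 - k + 2n)
= (8n + 1 + 2k - 16kn - 2k - 4k^2 - 24n^2 - 3n - 6kn)(2 - k + 2n)    [distributive law]
= (5n + 1 - 22kn - 4k^2 - 24n^2)(2 - k + 2n)    [combine like terms]
= 10n - 5kn + 10n^2 + 2 - k + 2n - 44kn + 22k^2n - 44kn^2 - 8k^2 + 4k^3 - 8k^2n - 48n^2 + 24kn^2 - 48n^3    [distributive law]
= 12n - 49kn - 38n^2 + 2 - k + 14k^2n - 20kn^2 - 8k^2 + 4k^3 - 48n^3    [combine like terms]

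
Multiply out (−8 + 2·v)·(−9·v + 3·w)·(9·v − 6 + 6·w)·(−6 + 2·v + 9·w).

(−8 + 2·v)·(−9·v + 3·w)·(9·v − 6 + 6·w)·(−6 + 2·v + 9·w)
= (72·v − 24·w − 18·v^2 + 6·v·w)·(9·v − 6 + 6·w)·(−6 + 2·v + 9·w)    [distributive law]
= (648·v^2 − 432·v + 432·v·w − 216·v·w + 144·w − 144·w^2 − 162·v^3 + 108·v^2 − 108·v^2·w + 54·v^2·w − 36·v·w + 36·v·w^2)·(−6 + 2·v + 9·w)    [distributive law]
= (756·v^2 − 432·v + 180·v·w + 144·w − 144·w^2 − 162·v^3 − 54·v^2·w + 36·v·w^2)·(−6 + 2·v + 9·w)    [combine like terms]
= −4536·v^2 + 1512·v^3 + 6804·v^2·w + 2592·v − 864·v^2 − 3888·v·w − 1080·v·w + 360·v^2·w + 1620·v·w^2 − 864·w + 288·v·w + 1296·w^2 + 864·w^2 − 288·v·w^2 − 1296·w^3 + 972·v^3 − 324·v^4 − 1458·v^3·w + 324·v^2·w − 108·v^3·w − 486·v^2·w^2 − 216·v·w^2 + 72·v^2·w^2 + 324·v·w^3    [distributive law]
= −5400·v^2 + 2484·v^3 + 7488·v^2·w + 2592·v − 4680·v·w + 1116·v·w^2 − 864·w + 2160·w^2 − 1296·w^3 − 324·v^4 − 1566·v^3·w − 414·v^2·w^2 + 324·v·w^3    [combine like terms]

−5400·v^2 + 2484·v^3 + 7488·v^2·w + 2592·v − 4680·v·w + 1116·v·w^2 − 864·w + 2160·w^2 − 1296·w^3 − 324·v^4 − 1566·v^3·w − 414·v^2·w^2 + 324·v·w^3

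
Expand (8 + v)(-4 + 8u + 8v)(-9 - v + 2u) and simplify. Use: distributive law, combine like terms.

288 - 508v - 640u - 16uv + 128u^2 - 132v^2 + 8uv^2 + 16u^2v - 8v^3

(8 + v)(-4 + 8u + 8v)(-9 - v + 2u)
= (-32 + 64u + 64v - 4v + 8uv + 8v^2)(-9 - v + 2u)    [distributive law]
= (-32 + 64u + 60v + 8uv + 8v^2)(-9 - v + 2u)    [combine like terms]
= 288 + 32v - 64u - 576u - 64uv + 128u^2 - 540v - 60v^2 + 120uv - 72uv - 8uv^2 + 16u^2v - 72v^2 - 8v^3 + 16uv^2    [distributive law]
= 288 - 508v - 640u - 16uv + 128u^2 - 132v^2 + 8uv^2 + 16u^2v - 8v^3    [combine like terms]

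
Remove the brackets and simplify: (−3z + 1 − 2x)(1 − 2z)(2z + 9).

44z^2 − 43z + 12z^3 + 9 + 32xz − 18x + 8xz^2

(−3z + 1 − 2x)(1 − 2z)(2z + 9)
= (−3z + 6z^2 + 1 − 2z − 2x + 4xz)(2z + 9)    [distributive law]
= (−5z + 6z^2 + 1 − 2x + 4xz)(2z + 9)    [combine like terms]
= −10z^2 − 45z + 12z^3 + 54z^2 + 2z + 9 − 4xz − 18x + 8xz^2 + 36xz    [distributive law]
= 44z^2 − 43z + 12z^3 + 9 + 32xz − 18x + 8xz^2    [combine like terms]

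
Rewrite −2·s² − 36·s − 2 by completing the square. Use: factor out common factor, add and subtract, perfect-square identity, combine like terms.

−2·s² − 36·s − 2
= −2(s² + 18·s) − 2    [factor out -2 from the s-terms]
= −2(s² + 18·s + 81 − 81) − 2    [add and subtract 81 inside the bracket]
= −2(s + 9)² + 162 − 2    [perfect-square identity]
= −2(s + 9)² + 160    [combine constants]

−2(s + 9)² + 160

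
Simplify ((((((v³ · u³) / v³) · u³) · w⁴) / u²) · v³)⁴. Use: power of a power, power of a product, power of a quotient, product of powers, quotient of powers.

((((((v³ · u³) / v³) · u³) · w⁴) / u²) · v³)⁴
= ((((((v³ · u³) / v³) · u³) · w⁴) / u²)⁴) · ((v³)⁴)    [power of a product]
= ((((((v³ · u³) / v³) · u³) · w⁴)⁴) / ((u²)⁴)) · ((v³)⁴)    [power of a quotient]
= ((((((v³ · u³) / v³) · u³)⁴) · ((w⁴)⁴)) / ((u²)⁴)) · ((v³)⁴)    [power of a product]
= ((((((v³ · u³) / v³)⁴) · ((u³)⁴)) · ((w⁴)⁴)) / ((u²)⁴)) · ((v³)⁴)    [power of a product]
= ((((((v³ · u³)⁴) / ((v³)⁴)) · ((u³)⁴)) · ((w⁴)⁴)) / ((u²)⁴)) · ((v³)⁴)    [power of a quotient]
= (((((((v³)⁴) · ((u³)⁴)) / ((v³)⁴)) · ((u³)⁴)) · ((w⁴)⁴)) / ((u²)⁴)) · ((v³)⁴)    [power of a product]
= (((((v¹² · ((u³)⁴)) / ((v³)⁴)) · ((u³)⁴)) · ((w⁴)⁴)) / ((u²)⁴)) · ((v³)⁴)    [power of a power]
= (((((v¹² · u¹²) / ((v³)⁴)) · ((u³)⁴)) · ((w⁴)⁴)) / ((u²)⁴)) · ((v³)⁴)    [power of a power]
= (((((v¹² · u¹²) / v¹²) · ((u³)⁴)) · ((w⁴)⁴)) / ((u²)⁴)) · ((v³)⁴)    [power of a power]
= (((((v¹² · u¹²) / v¹²) · u¹²) · ((w⁴)⁴)) / ((u²)⁴)) · ((v³)⁴)    [power of a power]
= (((((v¹² · u¹²) / v¹²) · u¹²) · w¹⁶) / ((u²)⁴)) · ((v³)⁴)    [power of a power]
= (((((v¹² · u¹²) / v¹²) · u¹²) · w¹⁶) / u⁸) · ((v³)⁴)    [power of a power]
= (((((v¹² · u¹²) / v¹²) · u¹²) · w¹⁶) / u⁸) · v¹²    [power of a power]
= u¹⁶v¹²w¹⁶    [quotient of powers; product of powers]

u¹⁶v¹²w¹⁶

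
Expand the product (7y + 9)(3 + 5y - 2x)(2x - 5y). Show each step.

222xy - 330y^2 + 140xy^2 - 175y^3 - 28x^2y + 54x - 135y - 36x^2

(7y + 9)(3 + 5y - 2x)(2x - 5y)
= (21y + 35y^2 - 14xy + 27 + 45y - 18x)(2x - 5y)    [distributive law]
= (66y + 35y^2 - 14xy + 27 - 18x)(2x - 5y)    [combine like terms]
= 132xy - 330y^2 + 70xy^2 - 175y^3 - 28x^2y + 70xy^2 + 54x - 135y - 36x^2 + 90xy    [distributive law]
= 222xy - 330y^2 + 140xy^2 - 175y^3 - 28x^2y + 54x - 135y - 36x^2    [combine like terms]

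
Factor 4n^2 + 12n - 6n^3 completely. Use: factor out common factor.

2n(2n + 6 - 3n^2)

4n^2 + 12n - 6n^3
= 2(2n^2 + 6n - 3n^3)    [factor out 2]
= 2n(2n + 6 - 3n^2)    [factor out n]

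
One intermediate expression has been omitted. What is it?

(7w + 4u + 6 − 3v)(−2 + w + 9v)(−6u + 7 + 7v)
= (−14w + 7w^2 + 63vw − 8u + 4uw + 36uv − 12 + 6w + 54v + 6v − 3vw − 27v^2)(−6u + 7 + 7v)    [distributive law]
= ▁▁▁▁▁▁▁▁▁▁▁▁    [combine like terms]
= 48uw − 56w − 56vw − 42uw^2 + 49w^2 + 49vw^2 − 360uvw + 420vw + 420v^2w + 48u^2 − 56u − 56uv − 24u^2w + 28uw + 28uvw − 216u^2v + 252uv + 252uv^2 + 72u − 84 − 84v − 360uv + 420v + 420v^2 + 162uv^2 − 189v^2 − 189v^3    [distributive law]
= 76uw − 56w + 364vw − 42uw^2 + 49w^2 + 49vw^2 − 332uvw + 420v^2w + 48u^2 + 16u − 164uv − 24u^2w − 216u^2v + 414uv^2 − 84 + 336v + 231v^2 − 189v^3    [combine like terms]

Applying combine like terms to the line above:

(−8w + 7w^2 + 60vw − 8u + 4uw + 36uv − 12 + 60v − 27v^2)(−6u + 7 + 7v)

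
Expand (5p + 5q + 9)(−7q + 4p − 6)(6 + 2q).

−78pq − 30pq² + 120p² + 40p²q + 36p − 396q² − 70q³ − 666q − 324

(5p + 5q + 9)(−7q + 4p − 6)(6 + 2q)
= (−35pq + 20p² − 30p − 35q² + 20pq − 30q − 63q + 36p − 54)(6 + 2q)    [distributive law]
= (−15pq + 20p² + 6p − 35q² − 93q − 54)(6 + 2q)    [combine like terms]
= −90pq − 30pq² + 120p² + 40p²q + 36p + 12pq − 210q² − 70q³ − 558q − 186q² − 324 − 108q    [distributive law]
= −78pq − 30pq² + 120p² + 40p²q + 36p − 396q² − 70q³ − 666q − 324    [combine like terms]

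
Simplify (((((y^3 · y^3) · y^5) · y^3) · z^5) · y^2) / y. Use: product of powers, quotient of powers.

y^15z^5

(((((y^3 · y^3) · y^5) · y^3) · z^5) · y^2) / y
= ((((y^6 · y^5) · y^3) · z^5) · y^2) / y    [product of powers]
= (((y^11 · y^3) · z^5) · y^2) / y    [product of powers]
= ((y^14 · z^5) · y^2) / y    [product of powers]
= y^15z^5    [quotient of powers; product of powers]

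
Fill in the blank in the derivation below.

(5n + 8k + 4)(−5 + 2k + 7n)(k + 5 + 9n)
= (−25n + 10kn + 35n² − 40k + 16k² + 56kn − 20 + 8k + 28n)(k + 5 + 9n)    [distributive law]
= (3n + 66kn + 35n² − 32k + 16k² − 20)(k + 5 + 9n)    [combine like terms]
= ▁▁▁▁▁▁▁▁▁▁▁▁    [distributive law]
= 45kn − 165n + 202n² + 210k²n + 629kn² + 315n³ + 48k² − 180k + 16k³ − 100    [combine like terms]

Applying distributive law to the line above:

3kn + 15n + 27n² + 66k²n + 330kn + 594kn² + 35kn² + 175n² + 315n³ − 32k² − 160k − 288kn + 16k³ + 80k² + 144k²n − 20k − 100 − 180n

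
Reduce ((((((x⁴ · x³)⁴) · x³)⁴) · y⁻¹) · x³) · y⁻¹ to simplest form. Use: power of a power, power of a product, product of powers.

x¹²⁷y⁻²

((((((x⁴ · x³)⁴) · x³)⁴) · y⁻¹) · x³) · y⁻¹
= ((((((x⁴ · x³)⁴)⁴) · ((x³)⁴)) · y⁻¹) · x³) · y⁻¹    [power of a product]
= (((((x⁴ · x³)¹⁶) · ((x³)⁴)) · y⁻¹) · x³) · y⁻¹    [power of a power]
= ((((((x⁴)¹⁶) · ((x³)¹⁶)) · ((x³)⁴)) · y⁻¹) · x³) · y⁻¹    [power of a product]
= ((((x⁶⁴ · ((x³)¹⁶)) · ((x³)⁴)) · y⁻¹) · x³) · y⁻¹    [power of a power]
= ((((x⁶⁴ · x⁴⁸) · ((x³)⁴)) · y⁻¹) · x³) · y⁻¹    [power of a power]
= (((x¹¹² · ((x³)⁴)) · y⁻¹) · x³) · y⁻¹    [product of powers]
= (((x¹¹² · x¹²) · y⁻¹) · x³) · y⁻¹    [power of a power]
= ((x¹²⁴ · y⁻¹) · x³) · y⁻¹    [product of powers]
= x¹²⁷y⁻²    [product of powers]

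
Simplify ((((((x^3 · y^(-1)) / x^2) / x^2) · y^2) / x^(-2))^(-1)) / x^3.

x^(-4)·y^(-1)

((((((x^3 · y^(-1)) / x^2) / x^2) · y^2) / x^(-2))^(-1)) / x^3
= ((((((x^3 · y^(-1)) / x^2) / x^2) · y^2)^(-1)) / ((x^(-2))^(-1))) / x^3    [power of a quotient]
= ((((((x^3 · y^(-1)) / x^2) / x^2)^(-1)) · ((y^2)^(-1))) / ((x^(-2))^(-1))) / x^3    [power of a product]
= ((((((x^3 · y^(-1)) / x^2)^(-1)) / ((x^2)^(-1))) · ((y^2)^(-1))) / ((x^(-2))^(-1))) / x^3    [power of a quotient]
= ((((((x^3 · y^(-1))^(-1)) / ((x^2)^(-1))) / ((x^2)^(-1))) · ((y^2)^(-1))) / ((x^(-2))^(-1))) / x^3    [power of a quotient]
= (((((((x^3)^(-1)) · ((y^(-1))^(-1))) / ((x^2)^(-1))) / ((x^2)^(-1))) · ((y^2)^(-1))) / ((x^(-2))^(-1))) / x^3    [power of a product]
= (((((x^(-3) · ((y^(-1))^(-1))) / ((x^2)^(-1))) / ((x^2)^(-1))) · ((y^2)^(-1))) / ((x^(-2))^(-1))) / x^3    [power of a power]
= (((((x^(-3) · y) / ((x^2)^(-1))) / ((x^2)^(-1))) · ((y^2)^(-1))) / ((x^(-2))^(-1))) / x^3    [power of a power]
= (((((x^(-3) · y) / x^(-2)) / ((x^2)^(-1))) · ((y^2)^(-1))) / ((x^(-2))^(-1))) / x^3    [power of a power]
= (((((x^(-3) · y) / x^(-2)) / x^(-2)) · ((y^2)^(-1))) / ((x^(-2))^(-1))) / x^3    [power of a power]
= (((((x^(-3) · y) / x^(-2)) / x^(-2)) · y^(-2)) / ((x^(-2))^(-1))) / x^3    [power of a power]
= (((((x^(-3) · y) / x^(-2)) / x^(-2)) · y^(-2)) / x^2) / x^3    [power of a power]
= x^(-4)·y^(-1)    [quotient of powers; product of powers]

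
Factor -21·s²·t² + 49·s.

7·s(-3·s·t² + 7)

-21·s²·t² + 49·s
= 7(-3·s²·t² + 7·s)    [factor out 7]
= 7·s(-3·s·t² + 7)    [factor out s]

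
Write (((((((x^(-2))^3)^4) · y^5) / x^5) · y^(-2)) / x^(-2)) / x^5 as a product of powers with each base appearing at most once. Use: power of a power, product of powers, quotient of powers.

x^(-32)·y^3

(((((((x^(-2))^3)^4) · y^5) / x^5) · y^(-2)) / x^(-2)) / x^5
= ((((((x^(-2))^12) · y^5) / x^5) · y^(-2)) / x^(-2)) / x^5    [power of a power]
= ((((x^(-24) · y^5) / x^5) · y^(-2)) / x^(-2)) / x^5    [power of a power]
= x^(-32)·y^3    [quotient of powers; product of powers]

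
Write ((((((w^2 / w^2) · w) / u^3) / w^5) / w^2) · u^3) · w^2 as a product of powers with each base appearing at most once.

w^(-4)

((((((w^2 / w^2) · w) / u^3) / w^5) / w^2) · u^3) · w^2
= (((((w^0 · w) / u^3) / w^5) / w^2) · u^3) · w^2    [quotient of powers]
= ((((w / u^3) / w^5) / w^2) · u^3) · w^2    [product of powers]
= w^(-4)    [quotient of powers; product of powers]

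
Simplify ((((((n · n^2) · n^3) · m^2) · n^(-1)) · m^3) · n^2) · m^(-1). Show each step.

((((((n · n^2) · n^3) · m^2) · n^(-1)) · m^3) · n^2) · m^(-1)
= (((((n^3 · n^3) · m^2) · n^(-1)) · m^3) · n^2) · m^(-1)    [product of powers]
= ((((n^6 · m^2) · n^(-1)) · m^3) · n^2) · m^(-1)    [product of powers]
= m^4n^7    [product of powers]

m^4n^7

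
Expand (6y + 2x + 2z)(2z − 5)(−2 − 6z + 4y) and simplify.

116yz − 56yz^2 + 48y^2z + 60y − 120y^2 + 52xz − 24xz^2 + 16xyz + 20x − 40xy + 52z^2 − 24z^3 + 20z

(6y + 2x + 2z)(2z − 5)(−2 − 6z + 4y)
= (12yz − 30y + 4xz − 10x + 4z^2 − 10z)(−2 − 6z + 4y)    [distributive law]
= −24yz − 72yz^2 + 48y^2z + 60y + 180yz − 120y^2 − 8xz − 24xz^2 + 16xyz + 20x + 60xz − 40xy − 8z^2 − 24z^3 + 16yz^2 + 20z + 60z^2 − 40yz    [distributive law]
= 116yz − 56yz^2 + 48y^2z + 60y − 120y^2 + 52xz − 24xz^2 + 16xyz + 20x − 40xy + 52z^2 − 24z^3 + 20z    [combine like terms]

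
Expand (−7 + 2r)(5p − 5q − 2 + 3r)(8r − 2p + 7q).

−230pr + 70p^2 − 315pq + 105qr + 245q^2 + 112r − 28p + 98q − 200r^2 + 68pr^2 − 20p^2r + 90pqr − 38qr^2 − 70q^2r + 48r^3

(−7 + 2r)(5p − 5q − 2 + 3r)(8r − 2p + 7q)
= (−35p + 35q + 14 − 21r + 10pr − 10qr − 4r + 6r^2)(8r − 2p + 7q)    [distributive law]
= (−35p + 35q + 14 − 25r + 10pr − 10qr + 6r^2)(8r − 2p + 7q)    [combine like terms]
= −280pr + 70p^2 − 245pq + 280qr − 70pq + 245q^2 + 112r − 28p + 98q − 200r^2 + 50pr − 175qr + 80pr^2 − 20p^2r + 70pqr − 80qr^2 + 20pqr − 70q^2r + 48r^3 − 12pr^2 + 42qr^2    [distributive law]
= −230pr + 70p^2 − 315pq + 105qr + 245q^2 + 112r − 28p + 98q − 200r^2 + 68pr^2 − 20p^2r + 90pqr − 38qr^2 − 70q^2r + 48r^3    [combine like terms]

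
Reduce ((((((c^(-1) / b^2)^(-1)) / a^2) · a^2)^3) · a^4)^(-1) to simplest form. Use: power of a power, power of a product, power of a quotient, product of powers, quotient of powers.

a^(-4)·b^(-6)·c^(-3)

((((((c^(-1) / b^2)^(-1)) / a^2) · a^2)^3) · a^4)^(-1)
= ((((((c^(-1) / b^2)^(-1)) / a^2) · a^2)^3)^(-1)) · ((a^4)^(-1))    [power of a product]
= (((((c^(-1) / b^2)^(-1)) / a^2) · a^2)^(-3)) · ((a^4)^(-1))    [power of a power]
= (((((c^(-1) / b^2)^(-1)) / a^2)^(-3)) · ((a^2)^(-3))) · ((a^4)^(-1))    [power of a product]
= (((((c^(-1) / b^2)^(-1))^(-3)) / ((a^2)^(-3))) · ((a^2)^(-3))) · ((a^4)^(-1))    [power of a quotient]
= ((((c^(-1) / b^2)^3) / ((a^2)^(-3))) · ((a^2)^(-3))) · ((a^4)^(-1))    [power of a power]
= (((((c^(-1))^3) / ((b^2)^3)) / ((a^2)^(-3))) · ((a^2)^(-3))) · ((a^4)^(-1))    [power of a quotient]
= (((c^(-3) / ((b^2)^3)) / ((a^2)^(-3))) · ((a^2)^(-3))) · ((a^4)^(-1))    [power of a power]
= (((c^(-3) / b^6) / ((a^2)^(-3))) · ((a^2)^(-3))) · ((a^4)^(-1))    [power of a power]
= (((c^(-3) / b^6) / a^(-6)) · ((a^2)^(-3))) · ((a^4)^(-1))    [power of a power]
= (((c^(-3) / b^6) / a^(-6)) · a^(-6)) · ((a^4)^(-1))    [power of a power]
= (((c^(-3) / b^6) / a^(-6)) · a^(-6)) · a^(-4)    [power of a power]
= a^(-4)·b^(-6)·c^(-3)    [quotient of powers; product of powers]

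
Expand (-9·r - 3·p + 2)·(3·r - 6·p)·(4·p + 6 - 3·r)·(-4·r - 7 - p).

(-9·r - 3·p + 2)·(3·r - 6·p)·(4·p + 6 - 3·r)·(-4·r - 7 - p)
= (-27·r² + 54·p·r - 9·p·r + 18·p² + 6·r - 12·p)·(4·p + 6 - 3·r)·(-4·r - 7 - p)    [distributive law]
= (-27·r² + 45·p·r + 18·p² + 6·r - 12·p)·(4·p + 6 - 3·r)·(-4·r - 7 - p)    [combine like terms]
= (-108·p·r² - 162·r² + 81·r³ + 180·p²·r + 270·p·r - 135·p·r² + 72·p³ + 108·p² - 54·p²·r + 24·p·r + 36·r - 18·r² - 48·p² - 72·p + 36·p·r)·(-4·r - 7 - p)    [distributive law]
= (-243·p·r² - 180·r² + 81·r³ + 126·p²·r + 330·p·r + 72·p³ + 60·p² + 36·r - 72·p)·(-4·r - 7 - p)    [combine like terms]
= 972·p·r³ + 1701·p·r² + 243·p²·r² + 720·r³ + 1260·r² + 180·p·r² - 324·r⁴ - 567·r³ - 81·p·r³ - 504·p²·r² - 882·p²·r - 126·p³·r - 1320·p·r² - 2310·p·r - 330·p²·r - 288·p³·r - 504·p³ - 72·p⁴ - 240·p²·r - 420·p² - 60·p³ - 144·r² - 252·r - 36·p·r + 288·p·r + 504·p + 72·p²    [distributive law]
= 891·p·r³ + 561·p·r² - 261·p²·r² + 153·r³ + 1116·r² - 324·r⁴ - 1452·p²·r - 414·p³·r - 2058·p·r - 564·p³ - 72·p⁴ - 348·p² - 252·r + 504·p    [combine like terms]

891·p·r³ + 561·p·r² - 261·p²·r² + 153·r³ + 1116·r² - 324·r⁴ - 1452·p²·r - 414·p³·r - 2058·p·r - 564·p³ - 72·p⁴ - 348·p² - 252·r + 504·p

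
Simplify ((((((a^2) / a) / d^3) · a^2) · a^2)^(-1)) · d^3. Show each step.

a^(-5)d^6

((((((a^2) / a) / d^3) · a^2) · a^2)^(-1)) · d^3
= ((((((a^2) / a) / d^3) · a^2)^(-1)) · ((a^2)^(-1))) · d^3    [power of a product]
= ((((((a^2) / a) / d^3)^(-1)) · ((a^2)^(-1))) · ((a^2)^(-1))) · d^3    [power of a product]
= ((((((a^2) / a)^(-1)) / ((d^3)^(-1))) · ((a^2)^(-1))) · ((a^2)^(-1))) · d^3    [power of a quotient]
= ((((((a^2)^(-1)) / (a^(-1))) / ((d^3)^(-1))) · ((a^2)^(-1))) · ((a^2)^(-1))) · d^3    [power of a quotient]
= (((((a^(-2)) / (a^(-1))) / ((d^3)^(-1))) · ((a^2)^(-1))) · ((a^2)^(-1))) · d^3    [power of a power]
= (((a^(-1) / ((d^3)^(-1))) · ((a^2)^(-1))) · ((a^2)^(-1))) · d^3    [quotient of powers]
= (((a^(-1) / d^(-3)) · ((a^2)^(-1))) · ((a^2)^(-1))) · d^3    [power of a power]
= (((a^(-1) / d^(-3)) · a^(-2)) · ((a^2)^(-1))) · d^3    [power of a power]
= (((a^(-1) / d^(-3)) · a^(-2)) · a^(-2)) · d^3    [power of a power]
= a^(-5)d^6    [quotient of powers; product of powers]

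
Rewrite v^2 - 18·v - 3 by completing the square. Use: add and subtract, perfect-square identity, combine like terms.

v^2 - 18·v - 3
= v^2 - 18·v + 81 - 81 - 3    [add and subtract 81]
= (v - 9)^2 - 81 - 3    [perfect-square identity]
= (v - 9)^2 - 84    [combine constants]

(v - 9)^2 - 84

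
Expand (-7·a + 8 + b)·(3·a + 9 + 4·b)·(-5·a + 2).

105·a^3 + 153·a^2 - 438·a + 125·a^2·b - 255·a·b + 144 + 82·b - 20·a·b^2 + 8·b^2

(-7·a + 8 + b)·(3·a + 9 + 4·b)·(-5·a + 2)
= (-21·a^2 - 63·a - 28·a·b + 24·a + 72 + 32·b + 3·a·b + 9·b + 4·b^2)·(-5·a + 2)    [distributive law]
= (-21·a^2 - 39·a - 25·a·b + 72 + 41·b + 4·b^2)·(-5·a + 2)    [combine like terms]
= 105·a^3 - 42·a^2 + 195·a^2 - 78·a + 125·a^2·b - 50·a·b - 360·a + 144 - 205·a·b + 82·b - 20·a·b^2 + 8·b^2    [distributive law]
= 105·a^3 + 153·a^2 - 438·a + 125·a^2·b - 255·a·b + 144 + 82·b - 20·a·b^2 + 8·b^2    [combine like terms]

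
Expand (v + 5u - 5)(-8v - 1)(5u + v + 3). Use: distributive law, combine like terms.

-80uv² - 8v³ + 15v² + 70uv + 122v - 200u²v - 25u² + 10u + 15

(v + 5u - 5)(-8v - 1)(5u + v + 3)
= (-8v² - v - 40uv - 5u + 40v + 5)(5u + v + 3)    [distributive law]
= (-8v² + 39v - 40uv - 5u + 5)(5u + v + 3)    [combine like terms]
= -40uv² - 8v³ - 24v² + 195uv + 39v² + 117v - 200u²v - 40uv² - 120uv - 25u² - 5uv - 15u + 25u + 5v + 15    [distributive law]
= -80uv² - 8v³ + 15v² + 70uv + 122v - 200u²v - 25u² + 10u + 15    [combine like terms]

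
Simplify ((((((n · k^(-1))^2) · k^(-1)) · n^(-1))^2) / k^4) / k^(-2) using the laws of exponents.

((((((n · k^(-1))^2) · k^(-1)) · n^(-1))^2) / k^4) / k^(-2)
= ((((((n · k^(-1))^2) · k^(-1))^2) · ((n^(-1))^2)) / k^4) / k^(-2)    [power of a product]
= ((((((n · k^(-1))^2)^2) · ((k^(-1))^2)) · ((n^(-1))^2)) / k^4) / k^(-2)    [power of a product]
= (((((n · k^(-1))^4) · ((k^(-1))^2)) · ((n^(-1))^2)) / k^4) / k^(-2)    [power of a power]
= (((((n^4) · ((k^(-1))^4)) · ((k^(-1))^2)) · ((n^(-1))^2)) / k^4) / k^(-2)    [power of a product]
= ((((n^4 · k^(-4)) · ((k^(-1))^2)) · ((n^(-1))^2)) / k^4) / k^(-2)    [power of a power]
= ((((n^4 · k^(-4)) · k^(-2)) · ((n^(-1))^2)) / k^4) / k^(-2)    [power of a power]
= ((((n^4 · k^(-4)) · k^(-2)) · n^(-2)) / k^4) / k^(-2)    [power of a power]
= k^(-8)n^2    [quotient of powers; product of powers]

k^(-8)n^2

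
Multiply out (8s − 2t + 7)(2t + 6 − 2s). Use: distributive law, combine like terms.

20st + 34s − 16s^2 − 4t^2 + 2t + 42

(8s − 2t + 7)(2t + 6 − 2s)
= 16st + 48s − 16s^2 − 4t^2 − 12t + 4st + 14t + 42 − 14s    [distributive law]
= 20st + 34s − 16s^2 − 4t^2 + 2t + 42    [combine like terms]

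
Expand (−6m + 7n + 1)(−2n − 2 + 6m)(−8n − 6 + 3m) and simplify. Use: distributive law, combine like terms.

(−6m + 7n + 1)(−2n − 2 + 6m)(−8n − 6 + 3m)
= (12mn + 12m − 36m² − 14n² − 14n + 42mn − 2n − 2 + 6m)(−8n − 6 + 3m)    [distributive law]
= (54mn + 18m − 36m² − 14n² − 16n − 2)(−8n − 6 + 3m)    [combine like terms]
= −432mn² − 324mn + 162m²n − 144mn − 108m + 54m² + 288m²n + 216m² − 108m³ + 112n³ + 84n² − 42mn² + 128n² + 96n − 48mn + 16n + 12 − 6m    [distributive law]
= −474mn² − 516mn + 450m²n − 114m + 270m² − 108m³ + 112n³ + 212n² + 112n + 12    [combine like terms]

−474mn² − 516mn + 450m²n − 114m + 270m² − 108m³ + 112n³ + 212n² + 112n + 12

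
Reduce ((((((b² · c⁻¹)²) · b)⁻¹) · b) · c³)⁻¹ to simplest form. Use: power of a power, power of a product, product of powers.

((((((b² · c⁻¹)²) · b)⁻¹) · b) · c³)⁻¹
= ((((((b² · c⁻¹)²) · b)⁻¹) · b)⁻¹) · ((c³)⁻¹)    [power of a product]
= ((((((b² · c⁻¹)²) · b)⁻¹)⁻¹) · (b⁻¹)) · ((c³)⁻¹)    [power of a product]
= (((((b² · c⁻¹)²) · b)¹) · (b⁻¹)) · ((c³)⁻¹)    [power of a power]
= (((((b² · c⁻¹)²)¹) · (b¹)) · (b⁻¹)) · ((c³)⁻¹)    [power of a product]
= ((((b² · c⁻¹)²) · (b¹)) · (b⁻¹)) · ((c³)⁻¹)    [power of a power]
= (((((b²)²) · ((c⁻¹)²)) · (b¹)) · (b⁻¹)) · ((c³)⁻¹)    [power of a product]
= (((b⁴ · ((c⁻¹)²)) · (b¹)) · (b⁻¹)) · ((c³)⁻¹)    [power of a power]
= (((b⁴ · c⁻²) · (b¹)) · (b⁻¹)) · ((c³)⁻¹)    [power of a power]
= (((b⁴ · c⁻²) · b) · (b⁻¹)) · ((c³)⁻¹)    [power of a power]
= (((b⁴ · c⁻²) · b) · b⁻¹) · c⁻³    [power of a power]
= b⁴·c⁻⁵    [product of powers]

b⁴·c⁻⁵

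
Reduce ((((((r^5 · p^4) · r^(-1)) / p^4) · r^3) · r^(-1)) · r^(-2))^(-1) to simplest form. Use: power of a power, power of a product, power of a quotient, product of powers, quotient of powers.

((((((r^5 · p^4) · r^(-1)) / p^4) · r^3) · r^(-1)) · r^(-2))^(-1)
= ((((((r^5 · p^4) · r^(-1)) / p^4) · r^3) · r^(-1))^(-1)) · ((r^(-2))^(-1))    [power of a product]
= ((((((r^5 · p^4) · r^(-1)) / p^4) · r^3)^(-1)) · ((r^(-1))^(-1))) · ((r^(-2))^(-1))    [power of a product]
= ((((((r^5 · p^4) · r^(-1)) / p^4)^(-1)) · ((r^3)^(-1))) · ((r^(-1))^(-1))) · ((r^(-2))^(-1))    [power of a product]
= ((((((r^5 · p^4) · r^(-1))^(-1)) / ((p^4)^(-1))) · ((r^3)^(-1))) · ((r^(-1))^(-1))) · ((r^(-2))^(-1))    [power of a quotient]
= ((((((r^5 · p^4)^(-1)) · ((r^(-1))^(-1))) / ((p^4)^(-1))) · ((r^3)^(-1))) · ((r^(-1))^(-1))) · ((r^(-2))^(-1))    [power of a product]
= (((((((r^5)^(-1)) · ((p^4)^(-1))) · ((r^(-1))^(-1))) / ((p^4)^(-1))) · ((r^3)^(-1))) · ((r^(-1))^(-1))) · ((r^(-2))^(-1))    [power of a product]
= (((((r^(-5) · ((p^4)^(-1))) · ((r^(-1))^(-1))) / ((p^4)^(-1))) · ((r^3)^(-1))) · ((r^(-1))^(-1))) · ((r^(-2))^(-1))    [power of a power]
= (((((r^(-5) · p^(-4)) · ((r^(-1))^(-1))) / ((p^4)^(-1))) · ((r^3)^(-1))) · ((r^(-1))^(-1))) · ((r^(-2))^(-1))    [power of a power]
= (((((r^(-5) · p^(-4)) · r) / ((p^4)^(-1))) · ((r^3)^(-1))) · ((r^(-1))^(-1))) · ((r^(-2))^(-1))    [power of a power]
= (((((r^(-5) · p^(-4)) · r) / p^(-4)) · ((r^3)^(-1))) · ((r^(-1))^(-1))) · ((r^(-2))^(-1))    [power of a power]
= (((((r^(-5) · p^(-4)) · r) / p^(-4)) · r^(-3)) · ((r^(-1))^(-1))) · ((r^(-2))^(-1))    [power of a power]
= (((((r^(-5) · p^(-4)) · r) / p^(-4)) · r^(-3)) · r) · ((r^(-2))^(-1))    [power of a power]
= (((((r^(-5) · p^(-4)) · r) / p^(-4)) · r^(-3)) · r) · r^2    [power of a power]
= r^(-4)    [quotient of powers; product of powers]

r^(-4)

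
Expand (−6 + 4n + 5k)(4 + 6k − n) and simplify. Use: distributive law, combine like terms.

−24 − 16k + 22n + 19kn − 4n^2 + 30k^2

(−6 + 4n + 5k)(4 + 6k − n)
= −24 − 36k + 6n + 16n + 24kn − 4n^2 + 20k + 30k^2 − 5kn    [distributive law]
= −24 − 16k + 22n + 19kn − 4n^2 + 30k^2    [combine like terms]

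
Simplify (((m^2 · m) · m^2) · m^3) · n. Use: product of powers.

m^8n

(((m^2 · m) · m^2) · m^3) · n
= ((m^3 · m^2) · m^3) · n    [product of powers]
= (m^5 · m^3) · n    [product of powers]
= m^8 · n    [product of powers]
= m^8n    [rearrange]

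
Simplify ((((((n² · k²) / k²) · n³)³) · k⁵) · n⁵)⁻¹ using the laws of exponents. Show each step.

((((((n² · k²) / k²) · n³)³) · k⁵) · n⁵)⁻¹
= ((((((n² · k²) / k²) · n³)³) · k⁵)⁻¹) · ((n⁵)⁻¹)    [power of a product]
= ((((((n² · k²) / k²) · n³)³)⁻¹) · ((k⁵)⁻¹)) · ((n⁵)⁻¹)    [power of a product]
= (((((n² · k²) / k²) · n³)⁻³) · ((k⁵)⁻¹)) · ((n⁵)⁻¹)    [power of a power]
= (((((n² · k²) / k²)⁻³) · ((n³)⁻³)) · ((k⁵)⁻¹)) · ((n⁵)⁻¹)    [power of a product]
= (((((n² · k²)⁻³) / ((k²)⁻³)) · ((n³)⁻³)) · ((k⁵)⁻¹)) · ((n⁵)⁻¹)    [power of a quotient]
= ((((((n²)⁻³) · ((k²)⁻³)) / ((k²)⁻³)) · ((n³)⁻³)) · ((k⁵)⁻¹)) · ((n⁵)⁻¹)    [power of a product]
= ((((n⁻⁶ · ((k²)⁻³)) / ((k²)⁻³)) · ((n³)⁻³)) · ((k⁵)⁻¹)) · ((n⁵)⁻¹)    [power of a power]
= ((((n⁻⁶ · k⁻⁶) / ((k²)⁻³)) · ((n³)⁻³)) · ((k⁵)⁻¹)) · ((n⁵)⁻¹)    [power of a power]
= ((((n⁻⁶ · k⁻⁶) / k⁻⁶) · ((n³)⁻³)) · ((k⁵)⁻¹)) · ((n⁵)⁻¹)    [power of a power]
= ((((n⁻⁶ · k⁻⁶) / k⁻⁶) · n⁻⁹) · ((k⁵)⁻¹)) · ((n⁵)⁻¹)    [power of a power]
= ((((n⁻⁶ · k⁻⁶) / k⁻⁶) · n⁻⁹) · k⁻⁵) · ((n⁵)⁻¹)    [power of a power]
= ((((n⁻⁶ · k⁻⁶) / k⁻⁶) · n⁻⁹) · k⁻⁵) · n⁻⁵    [power of a power]
= k⁻⁵n⁻²⁰    [quotient of powers; product of powers]

k⁻⁵n⁻²⁰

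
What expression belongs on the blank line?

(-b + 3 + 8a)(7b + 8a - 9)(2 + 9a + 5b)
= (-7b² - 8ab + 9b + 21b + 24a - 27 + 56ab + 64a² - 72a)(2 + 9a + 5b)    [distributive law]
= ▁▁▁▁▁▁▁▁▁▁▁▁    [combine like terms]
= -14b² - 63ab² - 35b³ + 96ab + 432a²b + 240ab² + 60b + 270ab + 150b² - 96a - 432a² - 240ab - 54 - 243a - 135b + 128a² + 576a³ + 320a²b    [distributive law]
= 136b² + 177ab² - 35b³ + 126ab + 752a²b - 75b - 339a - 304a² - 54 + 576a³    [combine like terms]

By combine like terms:

(-7b² + 48ab + 30b - 48a - 27 + 64a²)(2 + 9a + 5b)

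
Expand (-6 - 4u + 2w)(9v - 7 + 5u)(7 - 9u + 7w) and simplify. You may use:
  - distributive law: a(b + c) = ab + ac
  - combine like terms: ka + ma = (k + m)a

-378v + 234uv - 252vw + 294 - 392u + 196w - 122u^2 + 182uw + 324u^2v - 414uvw + 180u^3 - 230u^2w + 126vw^2 - 98w^2 + 70uw^2

(-6 - 4u + 2w)(9v - 7 + 5u)(7 - 9u + 7w)
= (-54v + 42 - 30u - 36uv + 28u - 20u^2 + 18vw - 14w + 10uw)(7 - 9u + 7w)    [distributive law]
= (-54v + 42 - 2u - 36uv - 20u^2 + 18vw - 14w + 10uw)(7 - 9u + 7w)    [combine like terms]
= -378v + 486uv - 378vw + 294 - 378u + 294w - 14u + 18u^2 - 14uw - 252uv + 324u^2v - 252uvw - 140u^2 + 180u^3 - 140u^2w + 126vw - 162uvw + 126vw^2 - 98w + 126uw - 98w^2 + 70uw - 90u^2w + 70uw^2    [distributive law]
= -378v + 234uv - 252vw + 294 - 392u + 196w - 122u^2 + 182uw + 324u^2v - 414uvw + 180u^3 - 230u^2w + 126vw^2 - 98w^2 + 70uw^2    [combine like terms]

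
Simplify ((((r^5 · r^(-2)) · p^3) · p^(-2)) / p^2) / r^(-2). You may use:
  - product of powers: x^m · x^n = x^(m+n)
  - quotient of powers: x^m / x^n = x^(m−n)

p^(-1)·r^5

((((r^5 · r^(-2)) · p^3) · p^(-2)) / p^2) / r^(-2)
= (((r^3 · p^3) · p^(-2)) / p^2) / r^(-2)    [product of powers]
= p^(-1)·r^5    [quotient of powers; product of powers]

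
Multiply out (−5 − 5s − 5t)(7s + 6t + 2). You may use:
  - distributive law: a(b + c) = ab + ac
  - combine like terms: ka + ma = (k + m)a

(−5 − 5s − 5t)(7s + 6t + 2)
= −35s − 30t − 10 − 35s² − 30st − 10s − 35st − 30t² − 10t    [distributive law]
= −45s − 40t − 10 − 35s² − 65st − 30t²    [combine like terms]

−45s − 40t − 10 − 35s² − 65st − 30t²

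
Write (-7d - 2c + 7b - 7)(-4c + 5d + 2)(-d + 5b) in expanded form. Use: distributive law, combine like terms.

-18cd^2 + 118bcd + 35d^3 - 210bd^2 + 49d^2 - 259bd - 8c^2d + 40bc^2 - 24cd + 120bc - 140b^2c + 175b^2d + 70b^2 + 14d - 70b

(-7d - 2c + 7b - 7)(-4c + 5d + 2)(-d + 5b)
= (28cd - 35d^2 - 14d + 8c^2 - 10cd - 4c - 28bc + 35bd + 14b + 28c - 35d - 14)(-d + 5b)    [distributive law]
= (18cd - 35d^2 - 49d + 8c^2 + 24c - 28bc + 35bd + 14b - 14)(-d + 5b)    [combine like terms]
= -18cd^2 + 90bcd + 35d^3 - 175bd^2 + 49d^2 - 245bd - 8c^2d + 40bc^2 - 24cd + 120bc + 28bcd - 140b^2c - 35bd^2 + 175b^2d - 14bd + 70b^2 + 14d - 70b    [distributive law]
= -18cd^2 + 118bcd + 35d^3 - 210bd^2 + 49d^2 - 259bd - 8c^2d + 40bc^2 - 24cd + 120bc - 140b^2c + 175b^2d + 70b^2 + 14d - 70b    [combine like terms]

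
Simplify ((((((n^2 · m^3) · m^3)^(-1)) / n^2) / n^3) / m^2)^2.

((((((n^2 · m^3) · m^3)^(-1)) / n^2) / n^3) / m^2)^2
= ((((((n^2 · m^3) · m^3)^(-1)) / n^2) / n^3)^2) / ((m^2)^2)    [power of a quotient]
= ((((((n^2 · m^3) · m^3)^(-1)) / n^2)^2) / ((n^3)^2)) / ((m^2)^2)    [power of a quotient]
= ((((((n^2 · m^3) · m^3)^(-1))^2) / ((n^2)^2)) / ((n^3)^2)) / ((m^2)^2)    [power of a quotient]
= (((((n^2 · m^3) · m^3)^(-2)) / ((n^2)^2)) / ((n^3)^2)) / ((m^2)^2)    [power of a power]
= (((((n^2 · m^3)^(-2)) · ((m^3)^(-2))) / ((n^2)^2)) / ((n^3)^2)) / ((m^2)^2)    [power of a product]
= ((((((n^2)^(-2)) · ((m^3)^(-2))) · ((m^3)^(-2))) / ((n^2)^2)) / ((n^3)^2)) / ((m^2)^2)    [power of a product]
= ((((n^(-4) · ((m^3)^(-2))) · ((m^3)^(-2))) / ((n^2)^2)) / ((n^3)^2)) / ((m^2)^2)    [power of a power]
= ((((n^(-4) · m^(-6)) · ((m^3)^(-2))) / ((n^2)^2)) / ((n^3)^2)) / ((m^2)^2)    [power of a power]
= ((((n^(-4) · m^(-6)) · m^(-6)) / ((n^2)^2)) / ((n^3)^2)) / ((m^2)^2)    [power of a power]
= ((((n^(-4) · m^(-6)) · m^(-6)) / n^4) / ((n^3)^2)) / ((m^2)^2)    [power of a power]
= ((((n^(-4) · m^(-6)) · m^(-6)) / n^4) / n^6) / ((m^2)^2)    [power of a power]
= ((((n^(-4) · m^(-6)) · m^(-6)) / n^4) / n^6) / m^4    [power of a power]
= m^(-16)n^(-14)    [quotient of powers; product of powers]

m^(-16)n^(-14)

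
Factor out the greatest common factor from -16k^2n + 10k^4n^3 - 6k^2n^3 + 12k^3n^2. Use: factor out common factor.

-16k^2n + 10k^4n^3 - 6k^2n^3 + 12k^3n^2
= 2(-8k^2n + 5k^4n^3 - 3k^2n^3 + 6k^3n^2)    [factor out 2]
= 2k^2n(-8 + 5k^2n^2 - 3n^2 + 6kn)    [factor out k^2n]

2k^2n(-8 + 5k^2n^2 - 3n^2 + 6kn)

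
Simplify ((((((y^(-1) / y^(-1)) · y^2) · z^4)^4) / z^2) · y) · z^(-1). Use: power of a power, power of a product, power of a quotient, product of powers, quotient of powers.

((((((y^(-1) / y^(-1)) · y^2) · z^4)^4) / z^2) · y) · z^(-1)
= ((((((y^(-1) / y^(-1)) · y^2)^4) · ((z^4)^4)) / z^2) · y) · z^(-1)    [power of a product]
= ((((((y^(-1) / y^(-1))^4) · ((y^2)^4)) · ((z^4)^4)) / z^2) · y) · z^(-1)    [power of a product]
= (((((((y^(-1))^4) / ((y^(-1))^4)) · ((y^2)^4)) · ((z^4)^4)) / z^2) · y) · z^(-1)    [power of a quotient]
= (((((y^(-4) / ((y^(-1))^4)) · ((y^2)^4)) · ((z^4)^4)) / z^2) · y) · z^(-1)    [power of a power]
= (((((y^(-4) / y^(-4)) · ((y^2)^4)) · ((z^4)^4)) / z^2) · y) · z^(-1)    [power of a power]
= ((((y^0 · ((y^2)^4)) · ((z^4)^4)) / z^2) · y) · z^(-1)    [quotient of powers]
= ((((y^0 · y^8) · ((z^4)^4)) / z^2) · y) · z^(-1)    [power of a power]
= (((y^8 · ((z^4)^4)) / z^2) · y) · z^(-1)    [product of powers]
= (((y^8 · z^16) / z^2) · y) · z^(-1)    [power of a power]
= y^9·z^13    [quotient of powers; product of powers]

y^9·z^13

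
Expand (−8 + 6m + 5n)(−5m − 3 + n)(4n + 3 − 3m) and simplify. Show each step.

(−8 + 6m + 5n)(−5m − 3 + n)(4n + 3 − 3m)
= (40m + 24 − 8n − 30m² − 18m + 6mn − 25mn − 15n + 5n²)(4n + 3 − 3m)    [distributive law]
= (22m + 24 − 23n − 30m² − 19mn + 5n²)(4n + 3 − 3m)    [combine like terms]
= 88mn + 66m − 66m² + 96n + 72 − 72m − 92n² − 69n + 69mn − 120m²n − 90m² + 90m³ − 76mn² − 57mn + 57m²n + 20n³ + 15n² − 15mn²    [distributive law]
= 100mn − 6m − 156m² + 27n + 72 − 77n² − 63m²n + 90m³ − 91mn² + 20n³    [combine like terms]

100mn − 6m − 156m² + 27n + 72 − 77n² − 63m²n + 90m³ − 91mn² + 20n³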